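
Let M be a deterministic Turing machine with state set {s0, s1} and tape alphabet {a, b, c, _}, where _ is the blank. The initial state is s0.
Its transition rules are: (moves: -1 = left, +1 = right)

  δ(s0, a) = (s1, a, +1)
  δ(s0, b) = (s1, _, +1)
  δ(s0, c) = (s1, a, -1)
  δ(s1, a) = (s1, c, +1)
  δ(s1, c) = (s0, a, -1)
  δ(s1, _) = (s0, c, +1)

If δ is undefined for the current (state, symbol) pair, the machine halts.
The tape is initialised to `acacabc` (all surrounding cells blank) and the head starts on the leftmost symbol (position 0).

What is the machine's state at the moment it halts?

s0 | [a]cacabc   read a → write a, move +1, go to s1
s1 | a[c]acabc   read c → write a, move -1, go to s0
s0 | [a]aacabc   read a → write a, move +1, go to s1
s1 | a[a]acabc   read a → write c, move +1, go to s1
s1 | ac[a]cabc   read a → write c, move +1, go to s1
s1 | acc[c]abc   read c → write a, move -1, go to s0
s0 | ac[c]aabc   read c → write a, move -1, go to s1
s1 | a[c]aaabc   read c → write a, move -1, go to s0
s0 | [a]aaaabc   read a → write a, move +1, go to s1
s1 | a[a]aaabc   read a → write c, move +1, go to s1
s1 | ac[a]aabc   read a → write c, move +1, go to s1
s1 | acc[a]abc   read a → write c, move +1, go to s1
s1 | accc[a]bc   read a → write c, move +1, go to s1
s1 | acccc[b]c
No transition is defined for (s1, b); M halts in state s1.

s1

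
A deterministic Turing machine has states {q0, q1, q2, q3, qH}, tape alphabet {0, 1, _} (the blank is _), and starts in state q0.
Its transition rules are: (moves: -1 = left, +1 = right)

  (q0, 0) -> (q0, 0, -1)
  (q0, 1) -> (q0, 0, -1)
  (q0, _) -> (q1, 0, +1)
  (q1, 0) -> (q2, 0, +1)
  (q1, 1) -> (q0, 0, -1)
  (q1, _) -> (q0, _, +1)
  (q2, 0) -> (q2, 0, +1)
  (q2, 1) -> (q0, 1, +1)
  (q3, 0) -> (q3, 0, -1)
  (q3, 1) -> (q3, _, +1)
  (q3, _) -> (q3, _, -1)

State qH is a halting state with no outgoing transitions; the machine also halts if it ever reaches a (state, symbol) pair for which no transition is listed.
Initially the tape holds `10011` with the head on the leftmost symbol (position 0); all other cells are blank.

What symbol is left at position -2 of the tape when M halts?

0

q0 | __[1]0011_   read 1 → write 0, move -1, go to q0
q0 | _[_]00011_   read _ → write 0, move +1, go to q1
q1 | _0[0]0011_   read 0 → write 0, move +1, go to q2
q2 | _00[0]011_   read 0 → write 0, move +1, go to q2
q2 | _000[0]11_   read 0 → write 0, move +1, go to q2
q2 | _0000[1]1_   read 1 → write 1, move +1, go to q0
q0 | _00001[1]_   read 1 → write 0, move -1, go to q0
q0 | _0000[1]0_   read 1 → write 0, move -1, go to q0
q0 | _000[0]00_   read 0 → write 0, move -1, go to q0
q0 | _00[0]000_   read 0 → write 0, move -1, go to q0
q0 | _0[0]0000_   read 0 → write 0, move -1, go to q0
q0 | _[0]00000_   read 0 → write 0, move -1, go to q0
q0 | [_]000000_   read _ → write 0, move +1, go to q1
q1 | 0[0]00000_   read 0 → write 0, move +1, go to q2
q2 | 00[0]0000_   read 0 → write 0, move +1, go to q2
q2 | 000[0]000_   read 0 → write 0, move +1, go to q2
q2 | 0000[0]00_   read 0 → write 0, move +1, go to q2
q2 | 00000[0]0_   read 0 → write 0, move +1, go to q2
q2 | 000000[0]_   read 0 → write 0, move +1, go to q2
q2 | 0000000[_]
Cell -2 holds 0 when M halts.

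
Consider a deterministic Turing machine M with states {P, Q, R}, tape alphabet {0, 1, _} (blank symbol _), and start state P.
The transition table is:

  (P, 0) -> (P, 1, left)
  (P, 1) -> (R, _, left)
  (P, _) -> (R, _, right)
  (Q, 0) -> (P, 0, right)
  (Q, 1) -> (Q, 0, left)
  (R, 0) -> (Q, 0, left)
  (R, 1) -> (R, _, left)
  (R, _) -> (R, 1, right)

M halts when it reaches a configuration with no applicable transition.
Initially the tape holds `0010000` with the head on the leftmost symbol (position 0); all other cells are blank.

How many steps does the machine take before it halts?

8

P | __[0]010000   read 0 → write 1, move left, go to P
P | _[_]1010000   read _ → write _, move right, go to R
R | __[1]010000   read 1 → write _, move left, go to R
R | _[_]_010000   read _ → write 1, move right, go to R
R | _1[_]010000   read _ → write 1, move right, go to R
R | _11[0]10000   read 0 → write 0, move left, go to Q
Q | _1[1]010000   read 1 → write 0, move left, go to Q
Q | _[1]0010000   read 1 → write 0, move left, go to Q
Q | [_]00010000
M halts after 8 transitions.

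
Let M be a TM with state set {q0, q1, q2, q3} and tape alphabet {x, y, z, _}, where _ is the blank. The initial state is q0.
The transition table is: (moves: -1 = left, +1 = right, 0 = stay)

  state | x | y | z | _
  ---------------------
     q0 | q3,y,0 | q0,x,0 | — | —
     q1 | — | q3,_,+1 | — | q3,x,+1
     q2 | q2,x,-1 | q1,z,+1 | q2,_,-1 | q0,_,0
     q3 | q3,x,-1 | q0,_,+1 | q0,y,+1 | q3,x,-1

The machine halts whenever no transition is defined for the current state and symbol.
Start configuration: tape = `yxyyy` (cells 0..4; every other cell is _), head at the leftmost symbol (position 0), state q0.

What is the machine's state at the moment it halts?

state=q0 head=0 tape=[y]xyyy_   (q0,y)→(q0,x,0)
state=q0 head=0 tape=[x]xyyy_   (q0,x)→(q3,y,0)
state=q3 head=0 tape=[y]xyyy_   (q3,y)→(q0,_,+1)
state=q0 head=1 tape=_[x]yyy_   (q0,x)→(q3,y,0)
state=q3 head=1 tape=_[y]yyy_   (q3,y)→(q0,_,+1)
state=q0 head=2 tape=__[y]yy_   (q0,y)→(q0,x,0)
state=q0 head=2 tape=__[x]yy_   (q0,x)→(q3,y,0)
state=q3 head=2 tape=__[y]yy_   (q3,y)→(q0,_,+1)
state=q0 head=3 tape=___[y]y_   (q0,y)→(q0,x,0)
state=q0 head=3 tape=___[x]y_   (q0,x)→(q3,y,0)
state=q3 head=3 tape=___[y]y_   (q3,y)→(q0,_,+1)
state=q0 head=4 tape=____[y]_   (q0,y)→(q0,x,0)
state=q0 head=4 tape=____[x]_   (q0,x)→(q3,y,0)
state=q3 head=4 tape=____[y]_   (q3,y)→(q0,_,+1)
state=q0 head=5 tape=_____[_]
No transition is defined for (q0, _); M halts in state q0.

q0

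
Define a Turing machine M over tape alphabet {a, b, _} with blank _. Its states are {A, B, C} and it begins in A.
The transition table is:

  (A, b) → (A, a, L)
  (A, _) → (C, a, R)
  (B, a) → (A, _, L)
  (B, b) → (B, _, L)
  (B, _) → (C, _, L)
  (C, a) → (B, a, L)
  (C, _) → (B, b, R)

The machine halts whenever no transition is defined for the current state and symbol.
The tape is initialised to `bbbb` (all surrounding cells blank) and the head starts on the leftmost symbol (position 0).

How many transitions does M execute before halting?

state=A head=0 tape=__[b]bbb   (A,b)→(A,a,L)
state=A head=-1 tape=_[_]abbb   (A,_)→(C,a,R)
state=C head=0 tape=_a[a]bbb   (C,a)→(B,a,L)
state=B head=-1 tape=_[a]abbb   (B,a)→(A,_,L)
state=A head=-2 tape=[_]_abbb   (A,_)→(C,a,R)
state=C head=-1 tape=a[_]abbb   (C,_)→(B,b,R)
state=B head=0 tape=ab[a]bbb   (B,a)→(A,_,L)
state=A head=-1 tape=a[b]_bbb   (A,b)→(A,a,L)
state=A head=-2 tape=[a]a_bbb
M halts after 8 transitions.

8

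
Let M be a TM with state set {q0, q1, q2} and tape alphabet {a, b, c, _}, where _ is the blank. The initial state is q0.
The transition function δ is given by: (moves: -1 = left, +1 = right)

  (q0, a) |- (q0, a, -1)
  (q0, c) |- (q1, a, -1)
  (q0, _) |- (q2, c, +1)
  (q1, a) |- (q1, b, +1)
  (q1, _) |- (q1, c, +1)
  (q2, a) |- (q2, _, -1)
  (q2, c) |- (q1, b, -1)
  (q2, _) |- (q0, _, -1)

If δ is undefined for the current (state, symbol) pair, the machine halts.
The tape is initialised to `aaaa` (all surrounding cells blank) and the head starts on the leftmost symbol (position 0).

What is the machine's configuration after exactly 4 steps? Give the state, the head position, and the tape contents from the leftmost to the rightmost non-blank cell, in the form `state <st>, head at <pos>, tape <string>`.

state q1, head at -2, tape b_aaa

state=q0 head=0 tape=__[a]aaa   (q0,a)→(q0,a,-1)
state=q0 head=-1 tape=_[_]aaaa   (q0,_)→(q2,c,+1)
state=q2 head=0 tape=_c[a]aaa   (q2,a)→(q2,_,-1)
state=q2 head=-1 tape=_[c]_aaa   (q2,c)→(q1,b,-1)
state=q1 head=-2 tape=[_]b_aaa
After 4 steps: state q1, head at -2, tape b_aaa.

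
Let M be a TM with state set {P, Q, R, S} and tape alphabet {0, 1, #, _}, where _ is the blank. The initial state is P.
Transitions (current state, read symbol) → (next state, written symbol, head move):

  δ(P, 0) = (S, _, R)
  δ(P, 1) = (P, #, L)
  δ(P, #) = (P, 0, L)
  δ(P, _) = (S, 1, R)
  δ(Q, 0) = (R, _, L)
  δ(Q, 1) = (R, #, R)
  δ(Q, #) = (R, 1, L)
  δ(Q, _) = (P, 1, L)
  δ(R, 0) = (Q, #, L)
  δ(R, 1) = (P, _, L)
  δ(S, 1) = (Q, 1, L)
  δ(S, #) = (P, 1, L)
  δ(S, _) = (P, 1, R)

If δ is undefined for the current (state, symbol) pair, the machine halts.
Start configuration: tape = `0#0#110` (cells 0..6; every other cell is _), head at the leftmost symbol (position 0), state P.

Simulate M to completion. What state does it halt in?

P | _[0]#0#110   read 0 → write _, move R, go to S
S | __[#]0#110   read # → write 1, move L, go to P
P | _[_]10#110   read _ → write 1, move R, go to S
S | _1[1]0#110   read 1 → write 1, move L, go to Q
Q | _[1]10#110   read 1 → write #, move R, go to R
R | _#[1]0#110   read 1 → write _, move L, go to P
P | _[#]_0#110   read # → write 0, move L, go to P
P | [_]0_0#110   read _ → write 1, move R, go to S
S | 1[0]_0#110
No transition is defined for (S, 0); M halts in state S.

S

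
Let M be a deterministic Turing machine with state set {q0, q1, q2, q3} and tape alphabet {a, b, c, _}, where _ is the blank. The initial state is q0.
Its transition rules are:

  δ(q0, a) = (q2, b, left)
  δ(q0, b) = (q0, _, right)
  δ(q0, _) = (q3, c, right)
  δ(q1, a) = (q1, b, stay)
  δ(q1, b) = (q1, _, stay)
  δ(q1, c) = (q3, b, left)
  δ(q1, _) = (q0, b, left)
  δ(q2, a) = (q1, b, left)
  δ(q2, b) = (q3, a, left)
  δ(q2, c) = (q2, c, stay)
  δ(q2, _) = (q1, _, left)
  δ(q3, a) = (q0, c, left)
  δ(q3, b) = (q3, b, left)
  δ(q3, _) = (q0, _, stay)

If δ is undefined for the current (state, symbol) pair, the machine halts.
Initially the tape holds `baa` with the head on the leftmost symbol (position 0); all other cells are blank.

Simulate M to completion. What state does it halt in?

q3

state=q0 head=0 tape=__[b]aa   (q0,b)→(q0,_,right)
state=q0 head=1 tape=___[a]a   (q0,a)→(q2,b,left)
state=q2 head=0 tape=__[_]ba   (q2,_)→(q1,_,left)
state=q1 head=-1 tape=_[_]_ba   (q1,_)→(q0,b,left)
state=q0 head=-2 tape=[_]b_ba   (q0,_)→(q3,c,right)
state=q3 head=-1 tape=c[b]_ba   (q3,b)→(q3,b,left)
state=q3 head=-2 tape=[c]b_ba
No transition is defined for (q3, c); M halts in state q3.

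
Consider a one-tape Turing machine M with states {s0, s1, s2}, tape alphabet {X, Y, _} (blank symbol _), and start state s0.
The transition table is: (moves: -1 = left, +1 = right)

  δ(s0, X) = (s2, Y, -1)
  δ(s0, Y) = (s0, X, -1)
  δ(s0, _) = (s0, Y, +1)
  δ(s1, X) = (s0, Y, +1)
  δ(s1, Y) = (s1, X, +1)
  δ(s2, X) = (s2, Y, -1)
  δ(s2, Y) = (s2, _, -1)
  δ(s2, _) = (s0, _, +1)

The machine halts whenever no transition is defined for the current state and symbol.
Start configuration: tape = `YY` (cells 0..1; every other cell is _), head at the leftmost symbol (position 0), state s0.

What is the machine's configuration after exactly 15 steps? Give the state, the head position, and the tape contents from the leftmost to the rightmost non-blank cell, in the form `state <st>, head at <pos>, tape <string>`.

state s0, head at -3, tape XXXY

s0 | ___[Y]Y   read Y → write X, move -1, go to s0
s0 | __[_]XY   read _ → write Y, move +1, go to s0
s0 | __Y[X]Y   read X → write Y, move -1, go to s2
s2 | __[Y]YY   read Y → write _, move -1, go to s2
s2 | _[_]_YY   read _ → write _, move +1, go to s0
s0 | __[_]YY   read _ → write Y, move +1, go to s0
s0 | __Y[Y]Y   read Y → write X, move -1, go to s0
s0 | __[Y]XY   read Y → write X, move -1, go to s0
s0 | _[_]XXY   read _ → write Y, move +1, go to s0
s0 | _Y[X]XY   read X → write Y, move -1, go to s2
s2 | _[Y]YXY   read Y → write _, move -1, go to s2
s2 | [_]_YXY   read _ → write _, move +1, go to s0
s0 | _[_]YXY   read _ → write Y, move +1, go to s0
s0 | _Y[Y]XY   read Y → write X, move -1, go to s0
s0 | _[Y]XXY   read Y → write X, move -1, go to s0
s0 | [_]XXXY
After 15 steps: state s0, head at -3, tape XXXY.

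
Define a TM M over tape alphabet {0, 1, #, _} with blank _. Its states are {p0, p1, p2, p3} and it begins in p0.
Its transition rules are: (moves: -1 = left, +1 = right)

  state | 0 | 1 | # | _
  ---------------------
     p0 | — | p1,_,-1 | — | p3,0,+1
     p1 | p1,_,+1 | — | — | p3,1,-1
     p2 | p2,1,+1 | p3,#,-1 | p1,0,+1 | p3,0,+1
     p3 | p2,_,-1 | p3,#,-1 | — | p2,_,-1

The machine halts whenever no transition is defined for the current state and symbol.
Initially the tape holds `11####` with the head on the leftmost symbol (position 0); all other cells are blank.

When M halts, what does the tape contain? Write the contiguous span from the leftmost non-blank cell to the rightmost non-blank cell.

10#_#_1####

state=p0 head=0 tape=_____[1]1####   (p0,1)→(p1,_,-1)
state=p1 head=-1 tape=____[_]_1####   (p1,_)→(p3,1,-1)
state=p3 head=-2 tape=___[_]1_1####   (p3,_)→(p2,_,-1)
state=p2 head=-3 tape=__[_]_1_1####   (p2,_)→(p3,0,+1)
state=p3 head=-2 tape=__0[_]1_1####   (p3,_)→(p2,_,-1)
state=p2 head=-3 tape=__[0]_1_1####   (p2,0)→(p2,1,+1)
state=p2 head=-2 tape=__1[_]1_1####   (p2,_)→(p3,0,+1)
state=p3 head=-1 tape=__10[1]_1####   (p3,1)→(p3,#,-1)
state=p3 head=-2 tape=__1[0]#_1####   (p3,0)→(p2,_,-1)
state=p2 head=-3 tape=__[1]_#_1####   (p2,1)→(p3,#,-1)
state=p3 head=-4 tape=_[_]#_#_1####   (p3,_)→(p2,_,-1)
state=p2 head=-5 tape=[_]_#_#_1####   (p2,_)→(p3,0,+1)
state=p3 head=-4 tape=0[_]#_#_1####   (p3,_)→(p2,_,-1)
state=p2 head=-5 tape=[0]_#_#_1####   (p2,0)→(p2,1,+1)
state=p2 head=-4 tape=1[_]#_#_1####   (p2,_)→(p3,0,+1)
state=p3 head=-3 tape=10[#]_#_1####
The non-blank tape span at halt is 10#_#_1####.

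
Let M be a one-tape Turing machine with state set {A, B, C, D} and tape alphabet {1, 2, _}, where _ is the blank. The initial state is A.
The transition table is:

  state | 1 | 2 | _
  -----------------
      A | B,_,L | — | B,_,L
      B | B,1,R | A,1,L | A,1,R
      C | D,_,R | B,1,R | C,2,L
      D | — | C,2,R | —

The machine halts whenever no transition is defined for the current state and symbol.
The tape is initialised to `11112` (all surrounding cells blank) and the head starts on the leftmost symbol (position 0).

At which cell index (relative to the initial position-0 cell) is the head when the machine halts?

A | _[1]1112   read 1 → write _, move L, go to B
B | [_]_1112   read _ → write 1, move R, go to A
A | 1[_]1112   read _ → write _, move L, go to B
B | [1]_1112   read 1 → write 1, move R, go to B
B | 1[_]1112   read _ → write 1, move R, go to A
A | 11[1]112   read 1 → write _, move L, go to B
B | 1[1]_112   read 1 → write 1, move R, go to B
B | 11[_]112   read _ → write 1, move R, go to A
A | 111[1]12   read 1 → write _, move L, go to B
B | 11[1]_12   read 1 → write 1, move R, go to B
B | 111[_]12   read _ → write 1, move R, go to A
A | 1111[1]2   read 1 → write _, move L, go to B
B | 111[1]_2   read 1 → write 1, move R, go to B
B | 1111[_]2   read _ → write 1, move R, go to A
A | 11111[2]
At halt the head is at cell 4.

4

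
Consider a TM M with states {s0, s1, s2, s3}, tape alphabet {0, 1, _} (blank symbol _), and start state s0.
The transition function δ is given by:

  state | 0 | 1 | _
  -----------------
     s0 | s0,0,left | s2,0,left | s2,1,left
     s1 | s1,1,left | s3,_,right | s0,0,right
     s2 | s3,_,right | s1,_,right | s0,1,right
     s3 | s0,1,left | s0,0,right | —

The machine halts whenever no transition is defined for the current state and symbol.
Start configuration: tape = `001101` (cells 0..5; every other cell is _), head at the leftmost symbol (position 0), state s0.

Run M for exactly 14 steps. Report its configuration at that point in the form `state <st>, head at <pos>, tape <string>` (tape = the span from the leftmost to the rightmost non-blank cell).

state s1, head at -2, tape 01001101

state=s0 head=0 tape=___[0]01101   (s0,0)→(s0,0,left)
state=s0 head=-1 tape=__[_]001101   (s0,_)→(s2,1,left)
state=s2 head=-2 tape=_[_]1001101   (s2,_)→(s0,1,right)
state=s0 head=-1 tape=_1[1]001101   (s0,1)→(s2,0,left)
state=s2 head=-2 tape=_[1]0001101   (s2,1)→(s1,_,right)
state=s1 head=-1 tape=__[0]001101   (s1,0)→(s1,1,left)
state=s1 head=-2 tape=_[_]1001101   (s1,_)→(s0,0,right)
state=s0 head=-1 tape=_0[1]001101   (s0,1)→(s2,0,left)
state=s2 head=-2 tape=_[0]0001101   (s2,0)→(s3,_,right)
state=s3 head=-1 tape=__[0]001101   (s3,0)→(s0,1,left)
state=s0 head=-2 tape=_[_]1001101   (s0,_)→(s2,1,left)
state=s2 head=-3 tape=[_]11001101   (s2,_)→(s0,1,right)
state=s0 head=-2 tape=1[1]1001101   (s0,1)→(s2,0,left)
state=s2 head=-3 tape=[1]01001101   (s2,1)→(s1,_,right)
state=s1 head=-2 tape=_[0]1001101
After 14 steps: state s1, head at -2, tape 01001101.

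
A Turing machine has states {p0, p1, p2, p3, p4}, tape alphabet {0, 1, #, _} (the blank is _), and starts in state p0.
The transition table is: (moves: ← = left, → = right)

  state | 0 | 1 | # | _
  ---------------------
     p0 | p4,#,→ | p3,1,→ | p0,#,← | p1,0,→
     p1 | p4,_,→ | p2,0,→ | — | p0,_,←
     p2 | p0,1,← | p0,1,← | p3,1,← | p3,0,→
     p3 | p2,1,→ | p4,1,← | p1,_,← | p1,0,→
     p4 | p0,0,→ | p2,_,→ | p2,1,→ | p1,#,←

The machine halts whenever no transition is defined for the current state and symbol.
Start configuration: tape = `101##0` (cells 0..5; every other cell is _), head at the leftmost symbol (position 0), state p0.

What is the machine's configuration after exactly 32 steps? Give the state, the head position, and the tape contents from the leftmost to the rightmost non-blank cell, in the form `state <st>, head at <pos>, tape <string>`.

state p1, head at 8, tape 1000#_00

p0 | [1]01##0___   read 1 → write 1, move →, go to p3
p3 | 1[0]1##0___   read 0 → write 1, move →, go to p2
p2 | 11[1]##0___   read 1 → write 1, move ←, go to p0
p0 | 1[1]1##0___   read 1 → write 1, move →, go to p3
p3 | 11[1]##0___   read 1 → write 1, move ←, go to p4
p4 | 1[1]1##0___   read 1 → write _, move →, go to p2
p2 | 1_[1]##0___   read 1 → write 1, move ←, go to p0
p0 | 1[_]1##0___   read _ → write 0, move →, go to p1
p1 | 10[1]##0___   read 1 → write 0, move →, go to p2
p2 | 100[#]#0___   read # → write 1, move ←, go to p3
p3 | 10[0]1#0___   read 0 → write 1, move →, go to p2
p2 | 101[1]#0___   read 1 → write 1, move ←, go to p0
p0 | 10[1]1#0___   read 1 → write 1, move →, go to p3
p3 | 101[1]#0___   read 1 → write 1, move ←, go to p4
p4 | 10[1]1#0___   read 1 → write _, move →, go to p2
p2 | 10_[1]#0___   read 1 → write 1, move ←, go to p0
p0 | 10[_]1#0___   read _ → write 0, move →, go to p1
p1 | 100[1]#0___   read 1 → write 0, move →, go to p2
p2 | 1000[#]0___   read # → write 1, move ←, go to p3
p3 | 100[0]10___   read 0 → write 1, move →, go to p2
p2 | 1001[1]0___   read 1 → write 1, move ←, go to p0
p0 | 100[1]10___   read 1 → write 1, move →, go to p3
p3 | 1001[1]0___   read 1 → write 1, move ←, go to p4
p4 | 100[1]10___   read 1 → write _, move →, go to p2
p2 | 100_[1]0___   read 1 → write 1, move ←, go to p0
p0 | 100[_]10___   read _ → write 0, move →, go to p1
p1 | 1000[1]0___   read 1 → write 0, move →, go to p2
p2 | 10000[0]___   read 0 → write 1, move ←, go to p0
p0 | 1000[0]1___   read 0 → write #, move →, go to p4
p4 | 1000#[1]___   read 1 → write _, move →, go to p2
p2 | 1000#_[_]__   read _ → write 0, move →, go to p3
p3 | 1000#_0[_]_   read _ → write 0, move →, go to p1
p1 | 1000#_00[_]
After 32 steps: state p1, head at 8, tape 1000#_00.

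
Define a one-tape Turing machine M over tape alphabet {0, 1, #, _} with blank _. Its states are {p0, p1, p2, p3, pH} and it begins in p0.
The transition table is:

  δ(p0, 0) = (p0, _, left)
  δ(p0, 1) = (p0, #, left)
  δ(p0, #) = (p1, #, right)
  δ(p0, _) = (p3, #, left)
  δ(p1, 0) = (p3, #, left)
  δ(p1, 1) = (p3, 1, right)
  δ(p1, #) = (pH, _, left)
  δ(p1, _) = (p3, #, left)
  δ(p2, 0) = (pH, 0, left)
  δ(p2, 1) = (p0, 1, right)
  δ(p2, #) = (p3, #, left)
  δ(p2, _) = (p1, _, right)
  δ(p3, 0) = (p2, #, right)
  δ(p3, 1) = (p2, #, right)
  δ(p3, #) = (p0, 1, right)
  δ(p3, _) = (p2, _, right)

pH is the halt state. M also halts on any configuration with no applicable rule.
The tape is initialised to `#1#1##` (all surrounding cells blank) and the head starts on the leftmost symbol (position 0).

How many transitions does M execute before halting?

p0 | [#]1#1##   read # → write #, move right, go to p1
p1 | #[1]#1##   read 1 → write 1, move right, go to p3
p3 | #1[#]1##   read # → write 1, move right, go to p0
p0 | #11[1]##   read 1 → write #, move left, go to p0
p0 | #1[1]###   read 1 → write #, move left, go to p0
p0 | #[1]####   read 1 → write #, move left, go to p0
p0 | [#]#####   read # → write #, move right, go to p1
p1 | #[#]####   read # → write _, move left, go to pH
pH | [#]_####
M halts after 8 transitions.

8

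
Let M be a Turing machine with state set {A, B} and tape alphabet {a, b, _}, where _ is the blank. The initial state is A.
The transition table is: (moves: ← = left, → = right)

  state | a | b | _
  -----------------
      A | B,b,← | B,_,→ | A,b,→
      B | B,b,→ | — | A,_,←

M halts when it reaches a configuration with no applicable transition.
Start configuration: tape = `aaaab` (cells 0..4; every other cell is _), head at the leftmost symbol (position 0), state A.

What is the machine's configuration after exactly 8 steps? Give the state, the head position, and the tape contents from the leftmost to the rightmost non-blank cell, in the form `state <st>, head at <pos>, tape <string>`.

A | __[a]aaab   read a → write b, move ←, go to B
B | _[_]baaab   read _ → write _, move ←, go to A
A | [_]_baaab   read _ → write b, move →, go to A
A | b[_]baaab   read _ → write b, move →, go to A
A | bb[b]aaab   read b → write _, move →, go to B
B | bb_[a]aab   read a → write b, move →, go to B
B | bb_b[a]ab   read a → write b, move →, go to B
B | bb_bb[a]b   read a → write b, move →, go to B
B | bb_bbb[b]
After 8 steps: state B, head at 4, tape bb_bbbb.

state B, head at 4, tape bb_bbbb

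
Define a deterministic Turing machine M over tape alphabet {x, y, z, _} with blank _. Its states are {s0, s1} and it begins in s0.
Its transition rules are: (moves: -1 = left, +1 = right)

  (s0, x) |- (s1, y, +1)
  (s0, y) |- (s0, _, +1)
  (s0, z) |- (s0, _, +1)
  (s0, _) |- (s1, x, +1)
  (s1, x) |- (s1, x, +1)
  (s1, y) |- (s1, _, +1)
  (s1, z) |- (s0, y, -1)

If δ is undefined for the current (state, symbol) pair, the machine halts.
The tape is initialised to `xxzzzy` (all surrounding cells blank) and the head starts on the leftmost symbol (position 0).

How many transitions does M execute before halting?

12

s0 | [x]xzzzy_   read x → write y, move +1, go to s1
s1 | y[x]zzzy_   read x → write x, move +1, go to s1
s1 | yx[z]zzy_   read z → write y, move -1, go to s0
s0 | y[x]yzzy_   read x → write y, move +1, go to s1
s1 | yy[y]zzy_   read y → write _, move +1, go to s1
s1 | yy_[z]zy_   read z → write y, move -1, go to s0
s0 | yy[_]yzy_   read _ → write x, move +1, go to s1
s1 | yyx[y]zy_   read y → write _, move +1, go to s1
s1 | yyx_[z]y_   read z → write y, move -1, go to s0
s0 | yyx[_]yy_   read _ → write x, move +1, go to s1
s1 | yyxx[y]y_   read y → write _, move +1, go to s1
s1 | yyxx_[y]_   read y → write _, move +1, go to s1
s1 | yyxx__[_]
M halts after 12 transitions.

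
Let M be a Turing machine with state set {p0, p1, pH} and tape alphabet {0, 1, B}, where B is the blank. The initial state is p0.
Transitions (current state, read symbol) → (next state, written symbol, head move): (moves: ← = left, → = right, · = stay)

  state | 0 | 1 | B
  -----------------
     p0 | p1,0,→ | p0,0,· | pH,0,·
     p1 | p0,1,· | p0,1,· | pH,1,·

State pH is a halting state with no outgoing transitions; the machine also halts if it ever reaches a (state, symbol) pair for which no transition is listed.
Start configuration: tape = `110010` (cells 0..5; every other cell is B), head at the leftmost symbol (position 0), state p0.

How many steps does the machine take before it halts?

state=p0 head=0 tape=[1]10010B   (p0,1)→(p0,0,·)
state=p0 head=0 tape=[0]10010B   (p0,0)→(p1,0,→)
state=p1 head=1 tape=0[1]0010B   (p1,1)→(p0,1,·)
state=p0 head=1 tape=0[1]0010B   (p0,1)→(p0,0,·)
state=p0 head=1 tape=0[0]0010B   (p0,0)→(p1,0,→)
state=p1 head=2 tape=00[0]010B   (p1,0)→(p0,1,·)
state=p0 head=2 tape=00[1]010B   (p0,1)→(p0,0,·)
state=p0 head=2 tape=00[0]010B   (p0,0)→(p1,0,→)
state=p1 head=3 tape=000[0]10B   (p1,0)→(p0,1,·)
state=p0 head=3 tape=000[1]10B   (p0,1)→(p0,0,·)
state=p0 head=3 tape=000[0]10B   (p0,0)→(p1,0,→)
state=p1 head=4 tape=0000[1]0B   (p1,1)→(p0,1,·)
state=p0 head=4 tape=0000[1]0B   (p0,1)→(p0,0,·)
state=p0 head=4 tape=0000[0]0B   (p0,0)→(p1,0,→)
state=p1 head=5 tape=00000[0]B   (p1,0)→(p0,1,·)
state=p0 head=5 tape=00000[1]B   (p0,1)→(p0,0,·)
state=p0 head=5 tape=00000[0]B   (p0,0)→(p1,0,→)
state=p1 head=6 tape=000000[B]   (p1,B)→(pH,1,·)
state=pH head=6 tape=000000[1]
M halts after 18 transitions.

18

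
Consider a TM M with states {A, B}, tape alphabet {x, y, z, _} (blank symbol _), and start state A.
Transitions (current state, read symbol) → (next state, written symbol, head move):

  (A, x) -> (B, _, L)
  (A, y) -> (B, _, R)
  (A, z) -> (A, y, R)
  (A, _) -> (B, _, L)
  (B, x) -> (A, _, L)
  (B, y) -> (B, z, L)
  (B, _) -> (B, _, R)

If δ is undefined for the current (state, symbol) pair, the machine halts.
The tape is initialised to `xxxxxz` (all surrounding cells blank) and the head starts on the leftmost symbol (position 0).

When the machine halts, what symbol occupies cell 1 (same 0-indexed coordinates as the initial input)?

state=A head=0 tape=_[x]xxxxz   (A,x)→(B,_,L)
state=B head=-1 tape=[_]_xxxxz   (B,_)→(B,_,R)
state=B head=0 tape=_[_]xxxxz   (B,_)→(B,_,R)
state=B head=1 tape=__[x]xxxz   (B,x)→(A,_,L)
state=A head=0 tape=_[_]_xxxz   (A,_)→(B,_,L)
state=B head=-1 tape=[_]__xxxz   (B,_)→(B,_,R)
state=B head=0 tape=_[_]_xxxz   (B,_)→(B,_,R)
state=B head=1 tape=__[_]xxxz   (B,_)→(B,_,R)
state=B head=2 tape=___[x]xxz   (B,x)→(A,_,L)
state=A head=1 tape=__[_]_xxz   (A,_)→(B,_,L)
state=B head=0 tape=_[_]__xxz   (B,_)→(B,_,R)
state=B head=1 tape=__[_]_xxz   (B,_)→(B,_,R)
state=B head=2 tape=___[_]xxz   (B,_)→(B,_,R)
state=B head=3 tape=____[x]xz   (B,x)→(A,_,L)
state=A head=2 tape=___[_]_xz   (A,_)→(B,_,L)
state=B head=1 tape=__[_]__xz   (B,_)→(B,_,R)
state=B head=2 tape=___[_]_xz   (B,_)→(B,_,R)
state=B head=3 tape=____[_]xz   (B,_)→(B,_,R)
state=B head=4 tape=_____[x]z   (B,x)→(A,_,L)
state=A head=3 tape=____[_]_z   (A,_)→(B,_,L)
state=B head=2 tape=___[_]__z   (B,_)→(B,_,R)
state=B head=3 tape=____[_]_z   (B,_)→(B,_,R)
state=B head=4 tape=_____[_]z   (B,_)→(B,_,R)
state=B head=5 tape=______[z]
Cell 1 holds _ when M halts.

_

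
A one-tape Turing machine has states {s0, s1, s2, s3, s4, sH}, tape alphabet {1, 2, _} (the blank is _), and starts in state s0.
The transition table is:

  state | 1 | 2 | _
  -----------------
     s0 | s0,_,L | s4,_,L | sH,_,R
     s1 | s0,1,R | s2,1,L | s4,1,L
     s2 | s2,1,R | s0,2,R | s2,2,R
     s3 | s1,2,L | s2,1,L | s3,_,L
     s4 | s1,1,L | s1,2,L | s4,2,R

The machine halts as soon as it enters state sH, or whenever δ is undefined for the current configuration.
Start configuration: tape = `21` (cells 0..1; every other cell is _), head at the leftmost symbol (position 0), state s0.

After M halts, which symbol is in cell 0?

_

s0 | _____[2]1   read 2 → write _, move L, go to s4
s4 | ____[_]_1   read _ → write 2, move R, go to s4
s4 | ____2[_]1   read _ → write 2, move R, go to s4
s4 | ____22[1]   read 1 → write 1, move L, go to s1
s1 | ____2[2]1   read 2 → write 1, move L, go to s2
s2 | ____[2]11   read 2 → write 2, move R, go to s0
s0 | ____2[1]1   read 1 → write _, move L, go to s0
s0 | ____[2]_1   read 2 → write _, move L, go to s4
s4 | ___[_]__1   read _ → write 2, move R, go to s4
s4 | ___2[_]_1   read _ → write 2, move R, go to s4
s4 | ___22[_]1   read _ → write 2, move R, go to s4
s4 | ___222[1]   read 1 → write 1, move L, go to s1
s1 | ___22[2]1   read 2 → write 1, move L, go to s2
s2 | ___2[2]11   read 2 → write 2, move R, go to s0
s0 | ___22[1]1   read 1 → write _, move L, go to s0
s0 | ___2[2]_1   read 2 → write _, move L, go to s4
s4 | ___[2]__1   read 2 → write 2, move L, go to s1
s1 | __[_]2__1   read _ → write 1, move L, go to s4
s4 | _[_]12__1   read _ → write 2, move R, go to s4
s4 | _2[1]2__1   read 1 → write 1, move L, go to s1
s1 | _[2]12__1   read 2 → write 1, move L, go to s2
s2 | [_]112__1   read _ → write 2, move R, go to s2
s2 | 2[1]12__1   read 1 → write 1, move R, go to s2
s2 | 21[1]2__1   read 1 → write 1, move R, go to s2
s2 | 211[2]__1   read 2 → write 2, move R, go to s0
s0 | 2112[_]_1   read _ → write _, move R, go to sH
sH | 2112_[_]1
Cell 0 holds _ when M halts.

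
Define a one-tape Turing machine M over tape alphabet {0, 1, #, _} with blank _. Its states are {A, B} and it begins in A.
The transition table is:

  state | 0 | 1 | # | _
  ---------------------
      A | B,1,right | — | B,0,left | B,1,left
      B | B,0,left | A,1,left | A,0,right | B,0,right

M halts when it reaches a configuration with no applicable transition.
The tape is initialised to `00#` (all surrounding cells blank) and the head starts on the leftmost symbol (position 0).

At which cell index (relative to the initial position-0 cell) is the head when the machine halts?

state=A head=0 tape=__[0]0#   (A,0)→(B,1,right)
state=B head=1 tape=__1[0]#   (B,0)→(B,0,left)
state=B head=0 tape=__[1]0#   (B,1)→(A,1,left)
state=A head=-1 tape=_[_]10#   (A,_)→(B,1,left)
state=B head=-2 tape=[_]110#   (B,_)→(B,0,right)
state=B head=-1 tape=0[1]10#   (B,1)→(A,1,left)
state=A head=-2 tape=[0]110#   (A,0)→(B,1,right)
state=B head=-1 tape=1[1]10#   (B,1)→(A,1,left)
state=A head=-2 tape=[1]110#
At halt the head is at cell -2.

-2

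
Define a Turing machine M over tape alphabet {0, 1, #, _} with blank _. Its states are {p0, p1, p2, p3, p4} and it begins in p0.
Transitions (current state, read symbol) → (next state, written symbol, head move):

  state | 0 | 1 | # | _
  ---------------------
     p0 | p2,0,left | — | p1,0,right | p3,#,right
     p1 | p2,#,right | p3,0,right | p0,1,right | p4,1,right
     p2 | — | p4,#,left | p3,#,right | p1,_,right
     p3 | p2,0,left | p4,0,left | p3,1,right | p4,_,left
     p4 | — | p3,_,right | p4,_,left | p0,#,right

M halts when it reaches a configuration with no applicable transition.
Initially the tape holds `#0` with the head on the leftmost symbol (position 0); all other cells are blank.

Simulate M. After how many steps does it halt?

state=p0 head=0 tape=[#]0_____   (p0,#)→(p1,0,right)
state=p1 head=1 tape=0[0]_____   (p1,0)→(p2,#,right)
state=p2 head=2 tape=0#[_]____   (p2,_)→(p1,_,right)
state=p1 head=3 tape=0#_[_]___   (p1,_)→(p4,1,right)
state=p4 head=4 tape=0#_1[_]__   (p4,_)→(p0,#,right)
state=p0 head=5 tape=0#_1#[_]_   (p0,_)→(p3,#,right)
state=p3 head=6 tape=0#_1##[_]   (p3,_)→(p4,_,left)
state=p4 head=5 tape=0#_1#[#]_   (p4,#)→(p4,_,left)
state=p4 head=4 tape=0#_1[#]__   (p4,#)→(p4,_,left)
state=p4 head=3 tape=0#_[1]___   (p4,1)→(p3,_,right)
state=p3 head=4 tape=0#__[_]__   (p3,_)→(p4,_,left)
state=p4 head=3 tape=0#_[_]___   (p4,_)→(p0,#,right)
state=p0 head=4 tape=0#_#[_]__   (p0,_)→(p3,#,right)
state=p3 head=5 tape=0#_##[_]_   (p3,_)→(p4,_,left)
state=p4 head=4 tape=0#_#[#]__   (p4,#)→(p4,_,left)
state=p4 head=3 tape=0#_[#]___   (p4,#)→(p4,_,left)
state=p4 head=2 tape=0#[_]____   (p4,_)→(p0,#,right)
state=p0 head=3 tape=0##[_]___   (p0,_)→(p3,#,right)
state=p3 head=4 tape=0###[_]__   (p3,_)→(p4,_,left)
state=p4 head=3 tape=0##[#]___   (p4,#)→(p4,_,left)
state=p4 head=2 tape=0#[#]____   (p4,#)→(p4,_,left)
state=p4 head=1 tape=0[#]_____   (p4,#)→(p4,_,left)
state=p4 head=0 tape=[0]______
M halts after 22 transitions.

22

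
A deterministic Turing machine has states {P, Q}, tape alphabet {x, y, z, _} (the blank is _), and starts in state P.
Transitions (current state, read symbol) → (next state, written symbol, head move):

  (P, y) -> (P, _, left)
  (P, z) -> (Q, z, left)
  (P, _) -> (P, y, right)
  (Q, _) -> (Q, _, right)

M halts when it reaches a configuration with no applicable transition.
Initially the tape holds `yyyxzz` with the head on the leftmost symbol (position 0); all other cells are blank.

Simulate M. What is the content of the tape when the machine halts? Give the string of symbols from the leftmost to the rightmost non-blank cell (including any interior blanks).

P | ___[y]yyxzz   read y → write _, move left, go to P
P | __[_]_yyxzz   read _ → write y, move right, go to P
P | __y[_]yyxzz   read _ → write y, move right, go to P
P | __yy[y]yxzz   read y → write _, move left, go to P
P | __y[y]_yxzz   read y → write _, move left, go to P
P | __[y]__yxzz   read y → write _, move left, go to P
P | _[_]___yxzz   read _ → write y, move right, go to P
P | _y[_]__yxzz   read _ → write y, move right, go to P
P | _yy[_]_yxzz   read _ → write y, move right, go to P
P | _yyy[_]yxzz   read _ → write y, move right, go to P
P | _yyyy[y]xzz   read y → write _, move left, go to P
P | _yyy[y]_xzz   read y → write _, move left, go to P
P | _yy[y]__xzz   read y → write _, move left, go to P
P | _y[y]___xzz   read y → write _, move left, go to P
P | _[y]____xzz   read y → write _, move left, go to P
P | [_]_____xzz   read _ → write y, move right, go to P
P | y[_]____xzz   read _ → write y, move right, go to P
P | yy[_]___xzz   read _ → write y, move right, go to P
P | yyy[_]__xzz   read _ → write y, move right, go to P
P | yyyy[_]_xzz   read _ → write y, move right, go to P
P | yyyyy[_]xzz   read _ → write y, move right, go to P
P | yyyyyy[x]zz
The non-blank tape span at halt is yyyyyyxzz.

yyyyyyxzz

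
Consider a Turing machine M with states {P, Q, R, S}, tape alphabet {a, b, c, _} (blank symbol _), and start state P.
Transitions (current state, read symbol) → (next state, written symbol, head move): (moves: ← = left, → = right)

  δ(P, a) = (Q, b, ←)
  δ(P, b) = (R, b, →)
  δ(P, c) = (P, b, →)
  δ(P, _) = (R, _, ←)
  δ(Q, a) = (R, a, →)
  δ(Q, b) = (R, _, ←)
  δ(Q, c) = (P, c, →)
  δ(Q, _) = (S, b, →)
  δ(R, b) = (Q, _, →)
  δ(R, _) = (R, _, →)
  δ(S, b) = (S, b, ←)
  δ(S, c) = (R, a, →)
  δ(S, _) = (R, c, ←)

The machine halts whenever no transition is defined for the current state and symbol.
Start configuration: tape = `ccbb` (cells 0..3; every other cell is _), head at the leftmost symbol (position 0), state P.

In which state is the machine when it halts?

P | [c]cbb___   read c → write b, move →, go to P
P | b[c]bb___   read c → write b, move →, go to P
P | bb[b]b___   read b → write b, move →, go to R
R | bbb[b]___   read b → write _, move →, go to Q
Q | bbb_[_]__   read _ → write b, move →, go to S
S | bbb_b[_]_   read _ → write c, move ←, go to R
R | bbb_[b]c_   read b → write _, move →, go to Q
Q | bbb__[c]_   read c → write c, move →, go to P
P | bbb__c[_]   read _ → write _, move ←, go to R
R | bbb__[c]_
No transition is defined for (R, c); M halts in state R.

R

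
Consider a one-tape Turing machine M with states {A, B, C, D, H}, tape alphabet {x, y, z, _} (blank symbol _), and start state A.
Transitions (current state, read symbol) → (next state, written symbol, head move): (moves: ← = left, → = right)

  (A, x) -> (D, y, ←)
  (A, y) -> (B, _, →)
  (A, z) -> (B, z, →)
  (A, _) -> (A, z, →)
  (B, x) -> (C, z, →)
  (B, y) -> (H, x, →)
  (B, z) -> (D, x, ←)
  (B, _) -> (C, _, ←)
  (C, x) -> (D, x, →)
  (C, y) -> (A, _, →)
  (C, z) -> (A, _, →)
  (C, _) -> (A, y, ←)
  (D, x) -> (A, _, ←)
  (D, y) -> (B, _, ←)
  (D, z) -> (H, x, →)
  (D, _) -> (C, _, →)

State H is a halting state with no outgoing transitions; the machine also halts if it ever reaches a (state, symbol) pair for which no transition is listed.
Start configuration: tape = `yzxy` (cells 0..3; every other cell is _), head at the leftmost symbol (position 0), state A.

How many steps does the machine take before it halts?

A | [y]zxy_   read y → write _, move →, go to B
B | _[z]xy_   read z → write x, move ←, go to D
D | [_]xxy_   read _ → write _, move →, go to C
C | _[x]xy_   read x → write x, move →, go to D
D | _x[x]y_   read x → write _, move ←, go to A
A | _[x]_y_   read x → write y, move ←, go to D
D | [_]y_y_   read _ → write _, move →, go to C
C | _[y]_y_   read y → write _, move →, go to A
A | __[_]y_   read _ → write z, move →, go to A
A | __z[y]_   read y → write _, move →, go to B
B | __z_[_]   read _ → write _, move ←, go to C
C | __z[_]_   read _ → write y, move ←, go to A
A | __[z]y_   read z → write z, move →, go to B
B | __z[y]_   read y → write x, move →, go to H
H | __zx[_]
M halts after 14 transitions.

14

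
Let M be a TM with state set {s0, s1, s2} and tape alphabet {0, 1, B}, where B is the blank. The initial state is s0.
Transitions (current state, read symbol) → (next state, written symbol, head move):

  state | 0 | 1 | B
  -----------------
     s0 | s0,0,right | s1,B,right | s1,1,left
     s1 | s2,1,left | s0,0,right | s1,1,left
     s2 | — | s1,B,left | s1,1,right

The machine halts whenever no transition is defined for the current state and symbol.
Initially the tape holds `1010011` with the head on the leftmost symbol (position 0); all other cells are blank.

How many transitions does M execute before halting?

s0 | [1]010011BB   read 1 → write B, move right, go to s1
s1 | B[0]10011BB   read 0 → write 1, move left, go to s2
s2 | [B]110011BB   read B → write 1, move right, go to s1
s1 | 1[1]10011BB   read 1 → write 0, move right, go to s0
s0 | 10[1]0011BB   read 1 → write B, move right, go to s1
s1 | 10B[0]011BB   read 0 → write 1, move left, go to s2
s2 | 10[B]1011BB   read B → write 1, move right, go to s1
s1 | 101[1]011BB   read 1 → write 0, move right, go to s0
s0 | 1010[0]11BB   read 0 → write 0, move right, go to s0
s0 | 10100[1]1BB   read 1 → write B, move right, go to s1
s1 | 10100B[1]BB   read 1 → write 0, move right, go to s0
s0 | 10100B0[B]B   read B → write 1, move left, go to s1
s1 | 10100B[0]1B   read 0 → write 1, move left, go to s2
s2 | 10100[B]11B   read B → write 1, move right, go to s1
s1 | 101001[1]1B   read 1 → write 0, move right, go to s0
s0 | 1010010[1]B   read 1 → write B, move right, go to s1
s1 | 1010010B[B]   read B → write 1, move left, go to s1
s1 | 1010010[B]1   read B → write 1, move left, go to s1
s1 | 101001[0]11   read 0 → write 1, move left, go to s2
s2 | 10100[1]111   read 1 → write B, move left, go to s1
s1 | 1010[0]B111   read 0 → write 1, move left, go to s2
s2 | 101[0]1B111
M halts after 21 transitions.

21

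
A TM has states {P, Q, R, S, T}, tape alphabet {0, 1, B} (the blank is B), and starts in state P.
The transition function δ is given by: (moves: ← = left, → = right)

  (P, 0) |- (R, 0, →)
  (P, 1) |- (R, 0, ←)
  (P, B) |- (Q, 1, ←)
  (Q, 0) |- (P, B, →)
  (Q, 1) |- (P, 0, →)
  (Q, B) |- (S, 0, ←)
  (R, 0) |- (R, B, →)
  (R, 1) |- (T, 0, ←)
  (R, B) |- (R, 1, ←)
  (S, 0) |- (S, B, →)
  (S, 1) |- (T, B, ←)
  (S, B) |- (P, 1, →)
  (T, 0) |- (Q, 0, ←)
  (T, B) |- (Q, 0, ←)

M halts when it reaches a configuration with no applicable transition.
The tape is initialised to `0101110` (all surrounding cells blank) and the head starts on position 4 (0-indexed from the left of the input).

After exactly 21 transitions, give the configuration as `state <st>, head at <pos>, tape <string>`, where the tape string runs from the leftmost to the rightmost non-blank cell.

state=P head=4 tape=0101[1]10BBB   (P,1)→(R,0,←)
state=R head=3 tape=010[1]010BBB   (R,1)→(T,0,←)
state=T head=2 tape=01[0]0010BBB   (T,0)→(Q,0,←)
state=Q head=1 tape=0[1]00010BBB   (Q,1)→(P,0,→)
state=P head=2 tape=00[0]0010BBB   (P,0)→(R,0,→)
state=R head=3 tape=000[0]010BBB   (R,0)→(R,B,→)
state=R head=4 tape=000B[0]10BBB   (R,0)→(R,B,→)
state=R head=5 tape=000BB[1]0BBB   (R,1)→(T,0,←)
state=T head=4 tape=000B[B]00BBB   (T,B)→(Q,0,←)
state=Q head=3 tape=000[B]000BBB   (Q,B)→(S,0,←)
state=S head=2 tape=00[0]0000BBB   (S,0)→(S,B,→)
state=S head=3 tape=00B[0]000BBB   (S,0)→(S,B,→)
state=S head=4 tape=00BB[0]00BBB   (S,0)→(S,B,→)
state=S head=5 tape=00BBB[0]0BBB   (S,0)→(S,B,→)
state=S head=6 tape=00BBBB[0]BBB   (S,0)→(S,B,→)
state=S head=7 tape=00BBBBB[B]BB   (S,B)→(P,1,→)
state=P head=8 tape=00BBBBB1[B]B   (P,B)→(Q,1,←)
state=Q head=7 tape=00BBBBB[1]1B   (Q,1)→(P,0,→)
state=P head=8 tape=00BBBBB0[1]B   (P,1)→(R,0,←)
state=R head=7 tape=00BBBBB[0]0B   (R,0)→(R,B,→)
state=R head=8 tape=00BBBBBB[0]B   (R,0)→(R,B,→)
state=R head=9 tape=00BBBBBBB[B]
After 21 steps: state R, head at 9, tape 00.

state R, head at 9, tape 00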